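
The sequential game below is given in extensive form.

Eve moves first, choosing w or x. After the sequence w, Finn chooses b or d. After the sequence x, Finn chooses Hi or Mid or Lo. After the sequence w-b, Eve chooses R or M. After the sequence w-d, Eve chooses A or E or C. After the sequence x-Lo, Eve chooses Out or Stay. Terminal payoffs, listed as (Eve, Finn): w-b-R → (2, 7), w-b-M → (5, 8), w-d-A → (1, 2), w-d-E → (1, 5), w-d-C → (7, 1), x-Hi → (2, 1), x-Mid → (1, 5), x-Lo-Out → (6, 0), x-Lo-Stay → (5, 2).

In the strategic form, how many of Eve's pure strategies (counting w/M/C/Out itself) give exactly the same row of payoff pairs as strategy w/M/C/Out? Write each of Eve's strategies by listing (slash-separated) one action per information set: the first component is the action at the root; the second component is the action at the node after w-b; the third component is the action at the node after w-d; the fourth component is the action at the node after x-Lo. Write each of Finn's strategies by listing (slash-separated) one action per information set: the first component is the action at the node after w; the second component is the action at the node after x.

Row for w/M/C/Out (columns b/Hi, b/Mid, b/Lo, d/Hi, d/Mid, d/Lo): (5,8) (5,8) (5,8) (7,1) (7,1) (7,1).
Under w/M/C/Out, Eve's choice at the node after x-Lo can never be reached regardless of what Finn does, so varying those choices leaves every outcome unchanged.
Holding the reachable choices fixed and varying the unreachable one freely already gives 2 equivalent strategies.
No other strategy reproduces this row, so those 2 are the full class: w/M/C/Out, w/M/C/Stay.

2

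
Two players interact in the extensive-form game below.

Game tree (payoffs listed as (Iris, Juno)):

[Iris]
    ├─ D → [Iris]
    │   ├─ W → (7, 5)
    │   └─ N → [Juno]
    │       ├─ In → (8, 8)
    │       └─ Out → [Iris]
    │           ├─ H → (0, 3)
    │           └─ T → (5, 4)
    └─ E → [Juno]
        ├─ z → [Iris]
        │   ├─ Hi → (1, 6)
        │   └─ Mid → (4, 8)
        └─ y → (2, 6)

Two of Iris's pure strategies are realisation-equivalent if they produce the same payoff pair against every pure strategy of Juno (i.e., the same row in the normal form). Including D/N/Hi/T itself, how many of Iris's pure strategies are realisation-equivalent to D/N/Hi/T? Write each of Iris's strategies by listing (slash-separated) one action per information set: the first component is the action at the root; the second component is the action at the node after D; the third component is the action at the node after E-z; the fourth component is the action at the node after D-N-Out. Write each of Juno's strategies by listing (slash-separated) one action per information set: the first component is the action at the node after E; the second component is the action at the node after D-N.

Row for D/N/Hi/T (columns z/In, z/Out, y/In, y/Out): (8,8) (5,4) (8,8) (5,4).
Under D/N/Hi/T, Iris's choice at the node after E-z can never be reached regardless of what Juno does, so varying those choices leaves every outcome unchanged.
Holding the reachable choices fixed and varying the unreachable one freely already gives 2 equivalent strategies.
No other strategy reproduces this row, so those 2 are the full class: D/N/Hi/T, D/N/Mid/T.

2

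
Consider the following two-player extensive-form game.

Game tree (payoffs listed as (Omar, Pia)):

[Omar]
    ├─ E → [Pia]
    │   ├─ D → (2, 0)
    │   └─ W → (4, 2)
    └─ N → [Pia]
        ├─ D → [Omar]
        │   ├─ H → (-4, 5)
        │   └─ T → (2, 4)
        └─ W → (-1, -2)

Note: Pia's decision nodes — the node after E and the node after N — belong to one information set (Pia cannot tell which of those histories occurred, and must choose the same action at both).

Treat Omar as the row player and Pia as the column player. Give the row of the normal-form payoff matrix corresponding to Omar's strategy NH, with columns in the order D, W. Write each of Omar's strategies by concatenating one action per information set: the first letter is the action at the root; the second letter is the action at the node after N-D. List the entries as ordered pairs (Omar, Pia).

(-4,5) (-1,-2)

vs D: Omar plays N → Pia plays D at [N] → Omar plays H at [N-D] → (-4, 5)
vs W: Omar plays N → Pia plays W at [N] → (-1, -2)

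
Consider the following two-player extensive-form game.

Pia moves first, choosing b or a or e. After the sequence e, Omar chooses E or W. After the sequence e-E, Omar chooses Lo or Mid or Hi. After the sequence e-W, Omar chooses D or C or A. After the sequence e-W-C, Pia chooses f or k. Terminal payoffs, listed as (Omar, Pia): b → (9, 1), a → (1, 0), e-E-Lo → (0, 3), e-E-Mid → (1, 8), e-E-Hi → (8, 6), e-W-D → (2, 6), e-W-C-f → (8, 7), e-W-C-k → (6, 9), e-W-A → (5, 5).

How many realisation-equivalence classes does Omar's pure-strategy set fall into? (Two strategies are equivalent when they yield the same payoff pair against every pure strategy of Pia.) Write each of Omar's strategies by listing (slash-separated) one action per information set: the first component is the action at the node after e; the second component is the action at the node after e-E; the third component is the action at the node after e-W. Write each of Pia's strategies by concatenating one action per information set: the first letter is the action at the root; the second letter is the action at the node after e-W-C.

6

Omar has 18 pure strategies: E/Lo/D, E/Lo/C, E/Lo/A, E/Mid/D, E/Mid/C, E/Mid/A, E/Hi/D, E/Hi/C, E/Hi/A, W/Lo/D, W/Lo/C, W/Lo/A, W/Mid/D, W/Mid/C, W/Mid/A, W/Hi/D, W/Hi/C, W/Hi/A. Columns: bf, bk, af, ak, ef, ek.
{E/Lo/D, E/Lo/C, E/Lo/A} → row (9,1) (9,1) (1,0) (1,0) (0,3) (0,3)
{E/Mid/D, E/Mid/C, E/Mid/A} → row (9,1) (9,1) (1,0) (1,0) (1,8) (1,8)
{E/Hi/D, E/Hi/C, E/Hi/A} → row (9,1) (9,1) (1,0) (1,0) (8,6) (8,6)
{W/Lo/D, W/Mid/D, W/Hi/D} → row (9,1) (9,1) (1,0) (1,0) (2,6) (2,6)
{W/Lo/C, W/Mid/C, W/Hi/C} → row (9,1) (9,1) (1,0) (1,0) (8,7) (6,9)
{W/Lo/A, W/Mid/A, W/Hi/A} → row (9,1) (9,1) (1,0) (1,0) (5,5) (5,5)
That's 6 distinct rows out of 18 strategies.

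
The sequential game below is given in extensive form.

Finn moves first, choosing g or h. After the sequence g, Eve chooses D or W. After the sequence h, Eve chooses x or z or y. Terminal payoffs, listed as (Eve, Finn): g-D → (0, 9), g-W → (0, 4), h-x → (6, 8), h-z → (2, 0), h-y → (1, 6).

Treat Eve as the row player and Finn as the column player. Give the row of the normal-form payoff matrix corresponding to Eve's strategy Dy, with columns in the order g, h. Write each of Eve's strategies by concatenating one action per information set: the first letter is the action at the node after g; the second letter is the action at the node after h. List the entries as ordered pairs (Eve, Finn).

vs g: Finn plays g → Eve plays D at [g] → (0, 9)
vs h: Finn plays h → Eve plays y at [h] → (1, 6)

(0,9) (1,6)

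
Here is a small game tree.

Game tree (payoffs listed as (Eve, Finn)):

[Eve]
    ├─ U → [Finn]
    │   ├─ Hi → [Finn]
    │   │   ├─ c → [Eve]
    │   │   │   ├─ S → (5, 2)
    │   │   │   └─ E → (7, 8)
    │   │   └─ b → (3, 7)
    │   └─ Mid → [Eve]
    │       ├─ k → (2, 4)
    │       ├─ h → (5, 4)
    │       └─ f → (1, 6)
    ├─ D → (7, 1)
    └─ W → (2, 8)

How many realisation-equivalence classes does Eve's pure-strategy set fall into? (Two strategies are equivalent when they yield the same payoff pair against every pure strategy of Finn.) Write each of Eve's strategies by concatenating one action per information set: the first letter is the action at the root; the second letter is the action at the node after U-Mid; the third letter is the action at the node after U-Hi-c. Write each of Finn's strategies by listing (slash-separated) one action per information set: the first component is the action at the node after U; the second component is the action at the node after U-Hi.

8

Eve has 18 pure strategies: UkS, UkE, UhS, UhE, UfS, UfE, DkS, DkE, DhS, DhE, DfS, DfE, WkS, WkE, WhS, WhE, WfS, WfE. Columns: Hi/c, Hi/b, Mid/c, Mid/b.
{UkS} → row (5,2) (3,7) (2,4) (2,4)
{UkE} → row (7,8) (3,7) (2,4) (2,4)
{UhS} → row (5,2) (3,7) (5,4) (5,4)
{UhE} → row (7,8) (3,7) (5,4) (5,4)
{UfS} → row (5,2) (3,7) (1,6) (1,6)
{UfE} → row (7,8) (3,7) (1,6) (1,6)
{DkS, DkE, DhS, DhE, DfS, DfE} → row (7,1) (7,1) (7,1) (7,1)
{WkS, WkE, WhS, WhE, WfS, WfE} → row (2,8) (2,8) (2,8) (2,8)
That's 8 distinct rows out of 18 strategies.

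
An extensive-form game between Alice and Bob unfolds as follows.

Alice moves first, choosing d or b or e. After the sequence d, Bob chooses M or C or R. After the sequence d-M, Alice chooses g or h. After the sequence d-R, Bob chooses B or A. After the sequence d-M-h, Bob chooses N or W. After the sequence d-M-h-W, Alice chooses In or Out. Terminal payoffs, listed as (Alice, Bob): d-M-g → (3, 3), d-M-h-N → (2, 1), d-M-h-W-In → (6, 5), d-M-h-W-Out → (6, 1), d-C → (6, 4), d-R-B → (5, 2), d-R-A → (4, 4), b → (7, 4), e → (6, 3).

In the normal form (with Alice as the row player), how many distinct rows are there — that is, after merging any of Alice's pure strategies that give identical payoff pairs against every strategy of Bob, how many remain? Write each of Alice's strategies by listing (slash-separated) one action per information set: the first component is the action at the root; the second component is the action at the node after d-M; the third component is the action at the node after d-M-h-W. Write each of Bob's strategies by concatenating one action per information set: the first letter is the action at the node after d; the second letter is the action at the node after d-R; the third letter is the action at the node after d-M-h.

5

Alice has 12 pure strategies: d/g/In, d/g/Out, d/h/In, d/h/Out, b/g/In, b/g/Out, b/h/In, b/h/Out, e/g/In, e/g/Out, e/h/In, e/h/Out. Columns: MBN, MBW, MAN, MAW, CBN, CBW, CAN, CAW, RBN, RBW, RAN, RAW.
{d/g/In, d/g/Out} → row (3,3) (3,3) (3,3) (3,3) (6,4) (6,4) (6,4) (6,4) (5,2) (5,2) (4,4) (4,4)
{d/h/In} → row (2,1) (6,5) (2,1) (6,5) (6,4) (6,4) (6,4) (6,4) (5,2) (5,2) (4,4) (4,4)
{d/h/Out} → row (2,1) (6,1) (2,1) (6,1) (6,4) (6,4) (6,4) (6,4) (5,2) (5,2) (4,4) (4,4)
{b/g/In, b/g/Out, b/h/In, b/h/Out} → row (7,4) (7,4) (7,4) (7,4) (7,4) (7,4) (7,4) (7,4) (7,4) (7,4) (7,4) (7,4)
{e/g/In, e/g/Out, e/h/In, e/h/Out} → row (6,3) (6,3) (6,3) (6,3) (6,3) (6,3) (6,3) (6,3) (6,3) (6,3) (6,3) (6,3)
That's 5 distinct rows out of 12 strategies.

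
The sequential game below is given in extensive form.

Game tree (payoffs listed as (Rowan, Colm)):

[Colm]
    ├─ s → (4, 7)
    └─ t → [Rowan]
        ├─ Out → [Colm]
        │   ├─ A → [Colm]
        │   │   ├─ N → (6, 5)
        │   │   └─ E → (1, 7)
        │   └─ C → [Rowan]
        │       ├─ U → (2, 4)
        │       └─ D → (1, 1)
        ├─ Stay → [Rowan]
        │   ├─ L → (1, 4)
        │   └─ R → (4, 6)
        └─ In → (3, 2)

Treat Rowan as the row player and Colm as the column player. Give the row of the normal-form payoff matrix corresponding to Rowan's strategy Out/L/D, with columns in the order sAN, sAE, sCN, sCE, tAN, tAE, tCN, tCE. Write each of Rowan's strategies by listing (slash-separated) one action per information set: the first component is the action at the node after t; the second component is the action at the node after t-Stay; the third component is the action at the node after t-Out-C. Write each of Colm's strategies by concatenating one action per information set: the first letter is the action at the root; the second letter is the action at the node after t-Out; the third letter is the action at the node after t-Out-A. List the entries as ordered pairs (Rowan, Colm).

vs sAN: Colm plays s → (4, 7)
vs sAE: Colm plays s → (4, 7)
vs sCN: Colm plays s → (4, 7)
vs sCE: Colm plays s → (4, 7)
vs tAN: Colm plays t → Rowan plays Out at [t] → Colm plays A at [t-Out] → Colm plays N at [t-Out-A] → (6, 5)
vs tAE: Colm plays t → Rowan plays Out at [t] → Colm plays A at [t-Out] → Colm plays E at [t-Out-A] → (1, 7)
vs tCN: Colm plays t → Rowan plays Out at [t] → Colm plays C at [t-Out] → Rowan plays D at [t-Out-C] → (1, 1)
vs tCE: Colm plays t → Rowan plays Out at [t] → Colm plays C at [t-Out] → Rowan plays D at [t-Out-C] → (1, 1)

(4,7) (4,7) (4,7) (4,7) (6,5) (1,7) (1,1) (1,1)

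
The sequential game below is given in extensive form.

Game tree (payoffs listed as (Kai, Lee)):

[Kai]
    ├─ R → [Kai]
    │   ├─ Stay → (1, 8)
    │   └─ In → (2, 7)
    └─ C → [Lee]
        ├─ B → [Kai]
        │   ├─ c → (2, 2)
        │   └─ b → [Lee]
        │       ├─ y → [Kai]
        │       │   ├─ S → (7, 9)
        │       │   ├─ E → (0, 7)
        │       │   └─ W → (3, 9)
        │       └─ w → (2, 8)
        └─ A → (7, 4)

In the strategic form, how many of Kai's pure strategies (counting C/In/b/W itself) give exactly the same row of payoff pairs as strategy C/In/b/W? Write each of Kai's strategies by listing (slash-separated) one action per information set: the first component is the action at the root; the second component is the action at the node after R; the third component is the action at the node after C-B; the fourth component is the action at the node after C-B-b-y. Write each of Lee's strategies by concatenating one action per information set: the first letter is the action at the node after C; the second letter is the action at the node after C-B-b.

Row for C/In/b/W (columns By, Bw, Ay, Aw): (3,9) (2,8) (7,4) (7,4).
Under C/In/b/W, Kai's choice at the node after R can never be reached regardless of what Lee does, so varying those choices leaves every outcome unchanged.
Holding the reachable choices fixed and varying the unreachable one freely already gives 2 equivalent strategies.
No other strategy reproduces this row, so those 2 are the full class: C/Stay/b/W, C/In/b/W.

2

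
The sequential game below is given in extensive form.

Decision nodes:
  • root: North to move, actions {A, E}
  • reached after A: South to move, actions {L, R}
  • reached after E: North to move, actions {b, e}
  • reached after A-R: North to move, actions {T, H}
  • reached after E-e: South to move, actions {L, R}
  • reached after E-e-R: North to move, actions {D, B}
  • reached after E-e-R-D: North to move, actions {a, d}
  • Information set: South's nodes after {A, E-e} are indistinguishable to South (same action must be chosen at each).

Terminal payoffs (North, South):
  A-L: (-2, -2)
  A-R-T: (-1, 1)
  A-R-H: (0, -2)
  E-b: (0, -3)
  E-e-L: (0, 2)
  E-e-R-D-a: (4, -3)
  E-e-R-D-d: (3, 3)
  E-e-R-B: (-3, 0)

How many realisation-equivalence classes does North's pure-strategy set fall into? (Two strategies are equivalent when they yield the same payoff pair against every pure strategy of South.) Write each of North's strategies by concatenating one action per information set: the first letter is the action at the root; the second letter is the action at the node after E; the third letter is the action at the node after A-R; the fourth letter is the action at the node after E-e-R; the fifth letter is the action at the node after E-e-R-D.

6

North has 32 pure strategies: AbTDa, AbTDd, AbTBa, AbTBd, AbHDa, AbHDd, AbHBa, AbHBd, AeTDa, AeTDd, AeTBa, AeTBd, AeHDa, AeHDd, AeHBa, AeHBd, EbTDa, EbTDd, EbTBa, EbTBd, EbHDa, EbHDd, EbHBa, EbHBd, EeTDa, EeTDd, EeTBa, EeTBd, EeHDa, EeHDd, EeHBa, EeHBd. Columns: L, R.
{AbTDa, AbTDd, AbTBa, AbTBd, AeTDa, AeTDd, AeTBa, AeTBd} → row (-2,-2) (-1,1)
{AbHDa, AbHDd, AbHBa, AbHBd, AeHDa, AeHDd, AeHBa, AeHBd} → row (-2,-2) (0,-2)
{EbTDa, EbTDd, EbTBa, EbTBd, EbHDa, EbHDd, EbHBa, EbHBd} → row (0,-3) (0,-3)
{EeTDa, EeHDa} → row (0,2) (4,-3)
{EeTDd, EeHDd} → row (0,2) (3,3)
{EeTBa, EeTBd, EeHBa, EeHBd} → row (0,2) (-3,0)
That's 6 distinct rows out of 32 strategies.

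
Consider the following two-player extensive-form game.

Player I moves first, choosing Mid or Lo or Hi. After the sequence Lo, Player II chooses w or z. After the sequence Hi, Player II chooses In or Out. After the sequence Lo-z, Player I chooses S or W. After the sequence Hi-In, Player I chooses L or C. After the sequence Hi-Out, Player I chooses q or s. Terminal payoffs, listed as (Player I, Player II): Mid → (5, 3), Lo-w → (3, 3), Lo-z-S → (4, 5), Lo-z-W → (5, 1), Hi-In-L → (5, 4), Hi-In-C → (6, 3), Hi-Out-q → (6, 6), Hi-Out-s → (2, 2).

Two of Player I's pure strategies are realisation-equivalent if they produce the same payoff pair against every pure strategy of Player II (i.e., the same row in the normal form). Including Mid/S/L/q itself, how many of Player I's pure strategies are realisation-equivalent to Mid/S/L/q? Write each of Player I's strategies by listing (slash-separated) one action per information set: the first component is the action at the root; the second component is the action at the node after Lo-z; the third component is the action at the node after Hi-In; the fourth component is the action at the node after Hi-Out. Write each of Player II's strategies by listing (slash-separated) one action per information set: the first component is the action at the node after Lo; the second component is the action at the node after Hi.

8

Row for Mid/S/L/q (columns w/In, w/Out, z/In, z/Out): (5,3) (5,3) (5,3) (5,3).
Under Mid/S/L/q, Player I's choice at the node after Lo-z and at the node after Hi-In and at the node after Hi-Out can never be reached regardless of what Player II does, so varying those choices leaves every outcome unchanged.
Holding the reachable choices fixed and varying the unreachable ones freely already gives 2 × 2 × 2 = 8 equivalent strategies.
No other strategy reproduces this row, so those 8 are the full class: Mid/S/L/q, Mid/S/L/s, Mid/S/C/q, Mid/S/C/s, Mid/W/L/q, Mid/W/L/s, Mid/W/C/q, Mid/W/C/s.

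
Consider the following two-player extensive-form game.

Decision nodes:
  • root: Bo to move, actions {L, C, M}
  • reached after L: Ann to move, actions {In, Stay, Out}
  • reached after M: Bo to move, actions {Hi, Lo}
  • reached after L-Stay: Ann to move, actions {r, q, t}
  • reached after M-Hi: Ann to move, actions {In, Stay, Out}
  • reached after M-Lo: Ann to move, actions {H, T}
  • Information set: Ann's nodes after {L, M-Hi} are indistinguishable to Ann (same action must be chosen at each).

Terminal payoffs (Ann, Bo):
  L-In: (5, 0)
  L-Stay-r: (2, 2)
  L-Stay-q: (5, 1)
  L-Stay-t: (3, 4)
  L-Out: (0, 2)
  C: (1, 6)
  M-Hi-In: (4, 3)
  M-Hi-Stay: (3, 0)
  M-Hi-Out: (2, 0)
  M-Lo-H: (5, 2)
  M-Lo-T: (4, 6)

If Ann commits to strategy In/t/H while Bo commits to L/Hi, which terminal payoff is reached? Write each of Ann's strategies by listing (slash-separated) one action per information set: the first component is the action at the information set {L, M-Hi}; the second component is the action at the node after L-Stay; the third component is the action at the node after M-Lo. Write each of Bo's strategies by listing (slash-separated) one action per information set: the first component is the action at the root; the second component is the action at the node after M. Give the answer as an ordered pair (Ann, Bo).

Trace the play path from the root:
  Bo plays L
  Ann plays In at [L]
→ terminal payoff (5, 0).
(Ann's choice at the node after L-Stay is never reached on this path, so it doesn't affect the outcome.)

(5, 0)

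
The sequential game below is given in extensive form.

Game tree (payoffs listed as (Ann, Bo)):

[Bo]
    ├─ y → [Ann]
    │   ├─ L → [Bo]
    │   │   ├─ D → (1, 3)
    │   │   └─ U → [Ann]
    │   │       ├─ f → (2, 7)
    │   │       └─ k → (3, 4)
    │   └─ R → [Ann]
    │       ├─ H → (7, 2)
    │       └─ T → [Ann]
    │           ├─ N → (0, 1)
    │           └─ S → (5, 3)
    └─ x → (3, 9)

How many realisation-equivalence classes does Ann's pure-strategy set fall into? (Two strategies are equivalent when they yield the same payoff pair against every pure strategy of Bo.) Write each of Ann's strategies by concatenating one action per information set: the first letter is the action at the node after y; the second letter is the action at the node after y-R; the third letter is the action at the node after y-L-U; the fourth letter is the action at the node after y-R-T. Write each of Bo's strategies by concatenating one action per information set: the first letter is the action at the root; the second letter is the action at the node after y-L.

5

Ann has 16 pure strategies: LHfN, LHfS, LHkN, LHkS, LTfN, LTfS, LTkN, LTkS, RHfN, RHfS, RHkN, RHkS, RTfN, RTfS, RTkN, RTkS. Columns: yD, yU, xD, xU.
{LHfN, LHfS, LTfN, LTfS} → row (1,3) (2,7) (3,9) (3,9)
{LHkN, LHkS, LTkN, LTkS} → row (1,3) (3,4) (3,9) (3,9)
{RHfN, RHfS, RHkN, RHkS} → row (7,2) (7,2) (3,9) (3,9)
{RTfN, RTkN} → row (0,1) (0,1) (3,9) (3,9)
{RTfS, RTkS} → row (5,3) (5,3) (3,9) (3,9)
That's 5 distinct rows out of 16 strategies.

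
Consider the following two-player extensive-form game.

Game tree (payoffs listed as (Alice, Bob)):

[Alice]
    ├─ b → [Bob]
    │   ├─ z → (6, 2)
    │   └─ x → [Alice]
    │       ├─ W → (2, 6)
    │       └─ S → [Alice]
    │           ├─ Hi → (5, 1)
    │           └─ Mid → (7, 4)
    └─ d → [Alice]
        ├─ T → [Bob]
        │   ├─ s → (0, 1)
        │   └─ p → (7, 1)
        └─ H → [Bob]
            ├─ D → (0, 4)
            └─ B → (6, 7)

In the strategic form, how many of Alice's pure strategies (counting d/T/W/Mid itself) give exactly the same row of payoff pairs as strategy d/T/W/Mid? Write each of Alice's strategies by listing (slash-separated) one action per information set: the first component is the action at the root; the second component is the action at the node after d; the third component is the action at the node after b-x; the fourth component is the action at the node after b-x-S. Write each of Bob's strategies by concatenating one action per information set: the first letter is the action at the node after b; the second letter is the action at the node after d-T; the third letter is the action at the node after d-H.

Row for d/T/W/Mid (columns zsD, zsB, zpD, zpB, xsD, xsB, xpD, xpB): (0,1) (0,1) (7,1) (7,1) (0,1) (0,1) (7,1) (7,1).
Under d/T/W/Mid, Alice's choice at the node after b-x and at the node after b-x-S can never be reached regardless of what Bob does, so varying those choices leaves every outcome unchanged.
Holding the reachable choices fixed and varying the unreachable ones freely already gives 2 × 2 = 4 equivalent strategies.
No other strategy reproduces this row, so those 4 are the full class: d/T/W/Hi, d/T/W/Mid, d/T/S/Hi, d/T/S/Mid.

4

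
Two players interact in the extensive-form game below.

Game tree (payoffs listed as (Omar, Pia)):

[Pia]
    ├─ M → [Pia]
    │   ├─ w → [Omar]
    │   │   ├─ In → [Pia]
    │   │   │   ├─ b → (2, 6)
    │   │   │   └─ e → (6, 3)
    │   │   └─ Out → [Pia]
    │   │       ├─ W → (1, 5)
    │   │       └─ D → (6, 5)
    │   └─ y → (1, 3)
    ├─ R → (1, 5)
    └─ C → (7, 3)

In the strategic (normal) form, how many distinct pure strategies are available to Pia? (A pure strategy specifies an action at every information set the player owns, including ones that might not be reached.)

Pia owns the root with actions {M, R, C} — three choices.
Pia owns the node after M with actions {w, y} — two choices.
Pia owns the node after M-w-In with actions {b, e} — two choices.
Pia owns the node after M-w-Out with actions {W, D} — two choices.
A pure strategy fixes one action at each information set independently, so the count is the product 3 × 2 × 2 × 2 = 24.
(For reference, Omar has 2 pure strategies, giving a 24×2 normal-form matrix.)

24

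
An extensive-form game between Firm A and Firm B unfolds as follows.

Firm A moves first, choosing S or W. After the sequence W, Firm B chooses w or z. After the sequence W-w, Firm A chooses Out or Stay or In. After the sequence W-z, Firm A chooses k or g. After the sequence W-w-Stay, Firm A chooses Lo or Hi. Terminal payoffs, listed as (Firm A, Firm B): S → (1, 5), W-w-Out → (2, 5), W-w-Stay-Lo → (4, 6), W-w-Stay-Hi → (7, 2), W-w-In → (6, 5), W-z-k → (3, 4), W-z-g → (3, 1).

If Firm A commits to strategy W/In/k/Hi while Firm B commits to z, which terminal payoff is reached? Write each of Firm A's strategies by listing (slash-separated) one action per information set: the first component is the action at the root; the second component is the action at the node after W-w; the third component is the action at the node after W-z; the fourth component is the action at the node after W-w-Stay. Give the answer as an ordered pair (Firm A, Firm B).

Trace the play path from the root:
  Firm A plays W
  Firm B plays z at [W]
  Firm A plays k at [W-z]
→ terminal payoff (3, 4).
(Firm A's choice at the node after W-w is never reached on this path, so it doesn't affect the outcome.)

(3, 4)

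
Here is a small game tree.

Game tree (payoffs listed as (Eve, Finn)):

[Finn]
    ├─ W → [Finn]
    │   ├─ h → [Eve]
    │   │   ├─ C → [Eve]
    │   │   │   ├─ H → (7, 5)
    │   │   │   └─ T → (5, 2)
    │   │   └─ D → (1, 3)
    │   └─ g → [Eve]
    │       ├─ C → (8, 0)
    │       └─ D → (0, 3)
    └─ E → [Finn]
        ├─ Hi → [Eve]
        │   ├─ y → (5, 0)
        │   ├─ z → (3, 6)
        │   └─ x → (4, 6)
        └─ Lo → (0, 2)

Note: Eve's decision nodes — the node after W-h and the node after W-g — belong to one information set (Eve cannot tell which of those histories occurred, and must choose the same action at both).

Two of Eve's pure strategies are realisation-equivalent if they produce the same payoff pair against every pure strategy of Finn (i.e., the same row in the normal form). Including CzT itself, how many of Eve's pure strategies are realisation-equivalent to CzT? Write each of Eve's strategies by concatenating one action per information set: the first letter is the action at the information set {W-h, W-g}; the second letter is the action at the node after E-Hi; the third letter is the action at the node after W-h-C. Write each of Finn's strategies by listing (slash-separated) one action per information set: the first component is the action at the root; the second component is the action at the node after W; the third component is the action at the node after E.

Row for CzT (columns W/h/Hi, W/h/Lo, W/g/Hi, W/g/Lo, E/h/Hi, E/h/Lo, E/g/Hi, E/g/Lo): (5,2) (5,2) (8,0) (8,0) (3,6) (0,2) (3,6) (0,2).
Every one of Eve's information sets is on the play path for some reply by Finn when Eve follows CzT.
Changing the action at any of them therefore changes at least one column, so only CzT itself gives this row.

1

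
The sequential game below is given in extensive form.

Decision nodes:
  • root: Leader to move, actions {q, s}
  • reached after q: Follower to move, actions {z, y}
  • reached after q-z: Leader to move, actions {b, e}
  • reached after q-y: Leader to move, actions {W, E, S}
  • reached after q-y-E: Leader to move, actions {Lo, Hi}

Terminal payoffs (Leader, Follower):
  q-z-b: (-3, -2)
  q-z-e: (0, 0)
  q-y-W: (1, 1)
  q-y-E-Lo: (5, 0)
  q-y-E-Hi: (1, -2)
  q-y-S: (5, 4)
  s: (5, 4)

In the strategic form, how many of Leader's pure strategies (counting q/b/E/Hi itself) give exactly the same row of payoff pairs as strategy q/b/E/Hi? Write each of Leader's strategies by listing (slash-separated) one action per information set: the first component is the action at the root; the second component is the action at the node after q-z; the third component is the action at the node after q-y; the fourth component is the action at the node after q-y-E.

1

Row for q/b/E/Hi (columns z, y): (-3,-2) (1,-2).
Every one of Leader's information sets is on the play path for some reply by Follower when Leader follows q/b/E/Hi.
Changing the action at any of them therefore changes at least one column, so only q/b/E/Hi itself gives this row.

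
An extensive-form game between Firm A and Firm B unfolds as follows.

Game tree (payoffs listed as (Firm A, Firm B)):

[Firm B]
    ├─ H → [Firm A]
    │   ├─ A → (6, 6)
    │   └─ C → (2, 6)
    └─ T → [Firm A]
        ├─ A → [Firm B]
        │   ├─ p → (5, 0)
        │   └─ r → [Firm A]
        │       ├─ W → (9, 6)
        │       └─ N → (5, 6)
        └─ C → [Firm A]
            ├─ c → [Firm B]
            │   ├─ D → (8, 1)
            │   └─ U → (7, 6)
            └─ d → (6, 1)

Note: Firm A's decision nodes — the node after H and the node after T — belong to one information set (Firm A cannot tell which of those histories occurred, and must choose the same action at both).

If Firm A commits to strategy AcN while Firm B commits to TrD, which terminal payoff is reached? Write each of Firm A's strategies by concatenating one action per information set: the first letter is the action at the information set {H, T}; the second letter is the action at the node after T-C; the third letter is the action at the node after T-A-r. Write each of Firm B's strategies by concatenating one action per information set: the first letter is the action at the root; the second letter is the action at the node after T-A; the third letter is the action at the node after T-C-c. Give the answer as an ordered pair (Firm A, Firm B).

(5, 6)

Trace the play path from the root:
  Firm B plays T
  Firm A plays A at [T]
  Firm B plays r at [T-A]
  Firm A plays N at [T-A-r]
→ terminal payoff (5, 6).
(Firm A's choice at the node after T-C is never reached on this path, so it doesn't affect the outcome.)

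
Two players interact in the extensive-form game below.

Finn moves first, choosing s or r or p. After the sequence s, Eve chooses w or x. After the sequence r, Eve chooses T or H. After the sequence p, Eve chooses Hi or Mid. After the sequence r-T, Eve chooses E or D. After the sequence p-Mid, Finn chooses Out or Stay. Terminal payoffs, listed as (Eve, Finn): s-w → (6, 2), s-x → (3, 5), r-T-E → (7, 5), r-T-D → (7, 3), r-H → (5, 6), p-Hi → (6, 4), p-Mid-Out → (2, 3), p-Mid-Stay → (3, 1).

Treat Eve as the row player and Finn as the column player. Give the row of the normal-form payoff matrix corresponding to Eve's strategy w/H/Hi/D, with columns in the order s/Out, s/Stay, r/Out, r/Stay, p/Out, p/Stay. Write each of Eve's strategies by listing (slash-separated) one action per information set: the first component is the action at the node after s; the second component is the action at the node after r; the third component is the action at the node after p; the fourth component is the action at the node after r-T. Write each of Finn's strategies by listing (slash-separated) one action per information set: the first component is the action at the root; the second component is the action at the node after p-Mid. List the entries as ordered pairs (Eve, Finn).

(6,2) (6,2) (5,6) (5,6) (6,4) (6,4)

vs s/Out: Finn plays s → Eve plays w at [s] → (6, 2)
vs s/Stay: Finn plays s → Eve plays w at [s] → (6, 2)
vs r/Out: Finn plays r → Eve plays H at [r] → (5, 6)
vs r/Stay: Finn plays r → Eve plays H at [r] → (5, 6)
vs p/Out: Finn plays p → Eve plays Hi at [p] → (6, 4)
vs p/Stay: Finn plays p → Eve plays Hi at [p] → (6, 4)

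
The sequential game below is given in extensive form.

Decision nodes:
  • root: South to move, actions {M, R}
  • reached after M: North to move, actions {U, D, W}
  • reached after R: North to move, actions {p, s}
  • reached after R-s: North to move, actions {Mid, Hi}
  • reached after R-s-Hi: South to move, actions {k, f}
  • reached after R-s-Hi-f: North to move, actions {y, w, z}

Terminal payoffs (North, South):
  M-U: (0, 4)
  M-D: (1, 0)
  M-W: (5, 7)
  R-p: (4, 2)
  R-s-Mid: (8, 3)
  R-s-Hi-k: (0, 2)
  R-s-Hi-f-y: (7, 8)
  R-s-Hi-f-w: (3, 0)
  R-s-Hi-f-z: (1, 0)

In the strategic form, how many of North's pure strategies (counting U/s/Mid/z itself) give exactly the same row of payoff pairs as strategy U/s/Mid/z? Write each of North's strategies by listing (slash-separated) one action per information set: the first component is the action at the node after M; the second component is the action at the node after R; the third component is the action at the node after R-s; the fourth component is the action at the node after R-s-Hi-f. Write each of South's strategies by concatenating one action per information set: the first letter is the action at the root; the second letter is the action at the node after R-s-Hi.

Row for U/s/Mid/z (columns Mk, Mf, Rk, Rf): (0,4) (0,4) (8,3) (8,3).
Under U/s/Mid/z, North's choice at the node after R-s-Hi-f can never be reached regardless of what South does, so varying those choices leaves every outcome unchanged.
Holding the reachable choices fixed and varying the unreachable one freely already gives 3 equivalent strategies.
No other strategy reproduces this row, so those 3 are the full class: U/s/Mid/y, U/s/Mid/w, U/s/Mid/z.

3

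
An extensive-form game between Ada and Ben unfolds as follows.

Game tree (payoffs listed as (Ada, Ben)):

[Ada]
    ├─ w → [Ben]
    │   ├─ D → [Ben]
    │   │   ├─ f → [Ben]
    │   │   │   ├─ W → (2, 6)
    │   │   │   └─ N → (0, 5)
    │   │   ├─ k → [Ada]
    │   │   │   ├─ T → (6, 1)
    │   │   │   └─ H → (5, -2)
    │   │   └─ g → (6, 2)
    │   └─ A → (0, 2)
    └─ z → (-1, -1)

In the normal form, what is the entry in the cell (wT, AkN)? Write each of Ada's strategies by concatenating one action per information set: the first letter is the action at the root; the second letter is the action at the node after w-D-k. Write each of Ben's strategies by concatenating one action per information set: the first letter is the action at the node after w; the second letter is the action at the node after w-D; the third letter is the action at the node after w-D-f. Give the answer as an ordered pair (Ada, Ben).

(0, 2)

Trace the play path from the root:
  Ada plays w
  Ben plays A at [w]
→ terminal payoff (0, 2).
(Ada's choice at the node after w-D-k is never reached on this path, so it doesn't affect the outcome.)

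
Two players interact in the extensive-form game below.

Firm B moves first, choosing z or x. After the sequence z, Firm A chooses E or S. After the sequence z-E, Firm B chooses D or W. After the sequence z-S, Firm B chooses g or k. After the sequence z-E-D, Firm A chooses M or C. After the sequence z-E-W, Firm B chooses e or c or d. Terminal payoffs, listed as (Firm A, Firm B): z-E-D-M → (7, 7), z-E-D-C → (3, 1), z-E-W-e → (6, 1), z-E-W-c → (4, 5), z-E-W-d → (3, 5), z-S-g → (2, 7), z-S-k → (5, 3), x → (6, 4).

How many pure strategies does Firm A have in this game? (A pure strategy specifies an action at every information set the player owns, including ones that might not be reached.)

4

Firm A owns the node after z with actions {E, S} — two choices.
Firm A owns the node after z-E-D with actions {M, C} — two choices.
A pure strategy fixes one action at each information set independently, so the count is the product 2 × 2 = 4.
(For reference, Firm B has 24 pure strategies, giving a 4×24 normal-form matrix.)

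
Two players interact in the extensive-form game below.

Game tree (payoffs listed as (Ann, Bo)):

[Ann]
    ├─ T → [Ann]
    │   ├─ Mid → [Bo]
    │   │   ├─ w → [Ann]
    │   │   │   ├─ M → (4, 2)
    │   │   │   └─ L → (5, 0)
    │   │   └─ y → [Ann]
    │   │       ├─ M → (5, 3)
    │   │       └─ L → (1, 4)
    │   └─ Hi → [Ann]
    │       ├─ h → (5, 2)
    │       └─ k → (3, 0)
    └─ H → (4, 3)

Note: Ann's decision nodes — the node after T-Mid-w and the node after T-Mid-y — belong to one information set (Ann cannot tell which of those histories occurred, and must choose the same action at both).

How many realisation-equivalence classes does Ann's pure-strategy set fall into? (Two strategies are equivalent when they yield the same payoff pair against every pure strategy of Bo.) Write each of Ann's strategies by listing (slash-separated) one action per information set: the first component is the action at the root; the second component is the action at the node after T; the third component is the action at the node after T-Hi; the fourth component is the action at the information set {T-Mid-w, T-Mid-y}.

5

Ann has 16 pure strategies: T/Mid/h/M, T/Mid/h/L, T/Mid/k/M, T/Mid/k/L, T/Hi/h/M, T/Hi/h/L, T/Hi/k/M, T/Hi/k/L, H/Mid/h/M, H/Mid/h/L, H/Mid/k/M, H/Mid/k/L, H/Hi/h/M, H/Hi/h/L, H/Hi/k/M, H/Hi/k/L. Columns: w, y.
{T/Mid/h/M, T/Mid/k/M} → row (4,2) (5,3)
{T/Mid/h/L, T/Mid/k/L} → row (5,0) (1,4)
{T/Hi/h/M, T/Hi/h/L} → row (5,2) (5,2)
{T/Hi/k/M, T/Hi/k/L} → row (3,0) (3,0)
{H/Mid/h/M, H/Mid/h/L, H/Mid/k/M, H/Mid/k/L, H/Hi/h/M, H/Hi/h/L, H/Hi/k/M, H/Hi/k/L} → row (4,3) (4,3)
That's 5 distinct rows out of 16 strategies.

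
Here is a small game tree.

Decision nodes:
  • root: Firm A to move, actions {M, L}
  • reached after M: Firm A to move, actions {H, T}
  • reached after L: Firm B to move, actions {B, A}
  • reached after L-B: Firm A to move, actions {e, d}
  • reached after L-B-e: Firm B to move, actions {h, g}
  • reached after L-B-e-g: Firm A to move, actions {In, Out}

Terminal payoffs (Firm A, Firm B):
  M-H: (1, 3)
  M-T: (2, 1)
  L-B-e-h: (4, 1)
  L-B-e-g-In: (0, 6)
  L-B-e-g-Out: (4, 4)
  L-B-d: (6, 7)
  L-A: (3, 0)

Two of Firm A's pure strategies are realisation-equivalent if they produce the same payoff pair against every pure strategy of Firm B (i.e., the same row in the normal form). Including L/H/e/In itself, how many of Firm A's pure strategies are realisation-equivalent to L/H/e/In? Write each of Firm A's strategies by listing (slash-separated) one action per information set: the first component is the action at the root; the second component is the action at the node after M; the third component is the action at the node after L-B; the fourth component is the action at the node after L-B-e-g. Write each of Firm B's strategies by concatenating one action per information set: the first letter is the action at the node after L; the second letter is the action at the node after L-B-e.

2

Row for L/H/e/In (columns Bh, Bg, Ah, Ag): (4,1) (0,6) (3,0) (3,0).
Under L/H/e/In, Firm A's choice at the node after M can never be reached regardless of what Firm B does, so varying those choices leaves every outcome unchanged.
Holding the reachable choices fixed and varying the unreachable one freely already gives 2 equivalent strategies.
No other strategy reproduces this row, so those 2 are the full class: L/H/e/In, L/T/e/In.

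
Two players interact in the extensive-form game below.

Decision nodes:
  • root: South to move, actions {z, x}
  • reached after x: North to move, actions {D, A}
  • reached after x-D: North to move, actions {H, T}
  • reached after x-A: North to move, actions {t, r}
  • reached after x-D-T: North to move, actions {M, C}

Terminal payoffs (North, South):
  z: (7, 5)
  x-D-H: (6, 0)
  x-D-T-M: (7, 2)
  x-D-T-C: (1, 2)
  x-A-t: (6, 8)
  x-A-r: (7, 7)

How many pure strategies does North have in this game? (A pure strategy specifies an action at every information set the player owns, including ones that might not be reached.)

North owns the node after x with actions {D, A} — two choices.
North owns the node after x-D with actions {H, T} — two choices.
North owns the node after x-A with actions {t, r} — two choices.
North owns the node after x-D-T with actions {M, C} — two choices.
A pure strategy fixes one action at each information set independently, so the count is the product 2 × 2 × 2 × 2 = 16.
(For reference, South has 2 pure strategies, giving a 16×2 normal-form matrix.)

16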